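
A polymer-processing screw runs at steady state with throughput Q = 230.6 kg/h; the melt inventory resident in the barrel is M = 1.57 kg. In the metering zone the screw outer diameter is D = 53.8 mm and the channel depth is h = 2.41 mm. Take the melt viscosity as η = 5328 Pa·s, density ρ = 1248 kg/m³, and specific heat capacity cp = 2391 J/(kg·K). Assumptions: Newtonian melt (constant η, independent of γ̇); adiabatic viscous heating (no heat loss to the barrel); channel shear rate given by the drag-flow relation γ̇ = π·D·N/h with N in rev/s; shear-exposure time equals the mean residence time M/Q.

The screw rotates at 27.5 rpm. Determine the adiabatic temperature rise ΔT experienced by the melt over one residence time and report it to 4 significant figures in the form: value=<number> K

Convert throughput: Q = 230.6 kg/h = 230.6/3600 = 0.0640556 kg/s
t_res = M / Q_s = 1.57 ÷ 0.0640556 = 24.51 s
Convert to SI: D = 0.0538 m, h = 0.00241 m, N = 27.5/60 = 0.458333 rev/s
γ̇ = π D N / h = (π)(0.0538)(0.458333) / 0.00241 = 32.1438 s⁻¹
Adiabatic rise: ΔT = η γ̇² t_res / (ρ cp) = 5328·(32.1438)²·24.51 / (1248·2391) = 45.2174 K

value=45.22 K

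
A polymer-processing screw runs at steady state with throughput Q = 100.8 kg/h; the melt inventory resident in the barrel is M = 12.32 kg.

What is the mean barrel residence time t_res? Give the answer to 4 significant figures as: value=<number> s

Throughput in SI: Q_s = 100.8 kg/h ÷ 3600 s/h = 0.028 kg/s
t_res = M / Q_s = 12.32 ÷ 0.028 = 440 s

value=440.0 s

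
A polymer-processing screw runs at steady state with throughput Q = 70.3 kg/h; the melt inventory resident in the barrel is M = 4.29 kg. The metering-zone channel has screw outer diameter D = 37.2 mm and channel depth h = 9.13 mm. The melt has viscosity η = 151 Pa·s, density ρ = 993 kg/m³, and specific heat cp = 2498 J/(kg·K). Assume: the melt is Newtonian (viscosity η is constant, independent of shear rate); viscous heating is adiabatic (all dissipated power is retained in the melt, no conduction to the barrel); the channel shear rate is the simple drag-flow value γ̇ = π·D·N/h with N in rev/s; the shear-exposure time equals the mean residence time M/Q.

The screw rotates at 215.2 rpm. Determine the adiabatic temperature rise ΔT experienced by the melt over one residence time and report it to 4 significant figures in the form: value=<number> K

Throughput in SI: Q_s = 70.3 kg/h ÷ 3600 s/h = 0.0195278 kg/s
t_res = M / Q_s = 4.29 ÷ 0.0195278 = 219.687 s
D = 37.2 mm = 0.0372 m;  h = 9.13 mm = 0.00913 m;  N = 215.2 rpm / 60 = 3.58667 rev/s
γ̇ = π·D·N / h = π · 0.0372 · 3.58667 / 0.00913 = 45.9106 s⁻¹
ΔT = η·γ̇²·t_res/(ρ·cp) = [151 × 45.9106² × 219.687] / [993 × 2498] = 28.1881 K

value=28.19 K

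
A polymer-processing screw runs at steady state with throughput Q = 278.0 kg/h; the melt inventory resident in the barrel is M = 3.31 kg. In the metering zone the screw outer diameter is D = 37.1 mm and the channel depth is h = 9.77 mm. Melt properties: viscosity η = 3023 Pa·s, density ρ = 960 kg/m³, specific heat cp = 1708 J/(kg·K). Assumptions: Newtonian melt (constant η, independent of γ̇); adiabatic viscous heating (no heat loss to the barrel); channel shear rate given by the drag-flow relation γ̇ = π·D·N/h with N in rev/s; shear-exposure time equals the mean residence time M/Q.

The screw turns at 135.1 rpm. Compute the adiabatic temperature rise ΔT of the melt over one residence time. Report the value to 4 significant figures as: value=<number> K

value=57.02 K

Convert throughput: Q = 278.0 kg/h = 278.0/3600 = 0.0772222 kg/s
t_res = M / Q_s = 3.31 ÷ 0.0772222 = 42.8633 s
D = 37.1 mm = 0.0371 m;  h = 9.77 mm = 0.00977 m;  N = 135.1 rpm / 60 = 2.25167 rev/s
Shear rate: γ̇ = πDN/h = π·0.0371·2.25167/0.00977 = 26.8617 s⁻¹
ΔT = η·γ̇²·t_res / (ρ·cp) = 3023 · (26.8617)² · 42.8633 / (960 · 1708) = 57.0205 K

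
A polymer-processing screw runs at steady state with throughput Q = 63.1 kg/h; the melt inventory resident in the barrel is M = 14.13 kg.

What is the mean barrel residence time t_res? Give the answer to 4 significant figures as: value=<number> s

value=806.1 s

Throughput in SI: Q_s = 63.1 kg/h ÷ 3600 s/h = 0.0175278 kg/s
t_res = M / Q_s = 14.13 / 0.0175278 = 806.149 s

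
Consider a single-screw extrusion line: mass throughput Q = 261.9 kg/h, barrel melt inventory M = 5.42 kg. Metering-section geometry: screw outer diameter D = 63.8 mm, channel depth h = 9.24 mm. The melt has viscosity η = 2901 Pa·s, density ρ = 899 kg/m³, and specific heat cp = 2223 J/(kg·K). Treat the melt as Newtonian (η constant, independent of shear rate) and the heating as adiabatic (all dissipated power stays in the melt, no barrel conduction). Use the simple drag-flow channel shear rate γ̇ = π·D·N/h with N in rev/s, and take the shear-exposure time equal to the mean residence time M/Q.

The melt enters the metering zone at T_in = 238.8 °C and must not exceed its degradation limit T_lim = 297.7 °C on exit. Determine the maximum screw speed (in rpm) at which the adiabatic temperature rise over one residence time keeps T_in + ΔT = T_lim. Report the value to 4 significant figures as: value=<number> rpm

value=64.55 rpm

Throughput in SI: Q_s = 261.9 kg/h ÷ 3600 s/h = 0.07275 kg/s
t_res = M / Q_s = 5.42 / 0.07275 = 74.5017 s
Convert to metres: D = 0.0638 m, h = 0.00924 m
Allowable rise: ΔT_a = T_lim − T_in = 297.7 − 238.8 = 58.9 K
Invert ΔT = ηγ̇²t_res/(ρcp) for γ̇: γ̇_max² = ΔT_a ρ cp / (η t_res) = 58.9·899·2223 / (2901·74.5017) = 544.629 s⁻²
Take the square root: γ̇_max = √(544.629) = 23.3373 s⁻¹
N_max = γ̇_max·h / (π·D) = 23.3373 · 0.00924 / (π · 0.0638) = 1.07585 rev/s = 64.551 rpm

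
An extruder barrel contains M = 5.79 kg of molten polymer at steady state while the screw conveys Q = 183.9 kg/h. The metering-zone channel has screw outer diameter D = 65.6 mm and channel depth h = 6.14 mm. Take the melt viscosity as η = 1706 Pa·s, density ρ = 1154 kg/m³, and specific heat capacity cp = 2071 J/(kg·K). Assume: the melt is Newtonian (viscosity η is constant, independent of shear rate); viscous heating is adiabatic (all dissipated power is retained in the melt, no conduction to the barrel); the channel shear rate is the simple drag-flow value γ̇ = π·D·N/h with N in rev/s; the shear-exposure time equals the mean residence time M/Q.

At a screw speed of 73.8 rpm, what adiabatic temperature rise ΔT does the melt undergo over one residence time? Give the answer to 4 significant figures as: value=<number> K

Convert throughput: Q = 183.9 kg/h = 183.9/3600 = 0.0510833 kg/s
t_res = M / Q_s = 5.79 ÷ 0.0510833 = 113.344 s
Convert to SI: D = 0.0656 m, h = 0.00614 m, N = 73.8/60 = 1.23 rev/s
γ̇ = π D N / h = (π)(0.0656)(1.23) / 0.00614 = 41.2848 s⁻¹
ΔT = η·γ̇²·t_res/(ρ·cp) = [1706 × 41.2848² × 113.344] / [1154 × 2071] = 137.903 K

value=137.9 K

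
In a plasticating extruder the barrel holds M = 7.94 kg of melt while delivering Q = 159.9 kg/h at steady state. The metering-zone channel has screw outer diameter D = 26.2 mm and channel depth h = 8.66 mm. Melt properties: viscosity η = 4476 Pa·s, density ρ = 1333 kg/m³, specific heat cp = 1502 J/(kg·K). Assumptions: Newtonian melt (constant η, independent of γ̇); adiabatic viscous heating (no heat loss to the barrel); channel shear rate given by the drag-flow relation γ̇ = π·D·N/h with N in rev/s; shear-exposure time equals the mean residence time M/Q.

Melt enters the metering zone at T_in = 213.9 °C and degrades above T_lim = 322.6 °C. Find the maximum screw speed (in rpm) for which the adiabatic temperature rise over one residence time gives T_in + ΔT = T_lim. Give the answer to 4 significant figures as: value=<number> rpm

Q_s = Q / 3600 = 159.9 / 3600 = 0.0444167 kg/s
Mean residence time: t_res = M/Q_s = 7.94 kg / 0.0444167 kg/s = 178.762 s
Geometry in SI: D = 26.2 mm → 0.0262 m, h = 8.66 mm → 0.00866 m
ΔT_a = T_lim − T_in = 322.6 °C − 213.9 °C = 108.7 K
Invert ΔT = ηγ̇²t_res/(ρcp) for γ̇: γ̇_max² = ΔT_a ρ cp / (η t_res) = 108.7·1333·1502 / (4476·178.762) = 271.998 s⁻²
Take the square root: γ̇_max = √(271.998) = 16.4923 s⁻¹
N_max = γ̇_max·h / (π·D) = 16.4923 · 0.00866 / (π · 0.0262) = 1.7352 rev/s = 104.112 rpm

value=104.1 rpm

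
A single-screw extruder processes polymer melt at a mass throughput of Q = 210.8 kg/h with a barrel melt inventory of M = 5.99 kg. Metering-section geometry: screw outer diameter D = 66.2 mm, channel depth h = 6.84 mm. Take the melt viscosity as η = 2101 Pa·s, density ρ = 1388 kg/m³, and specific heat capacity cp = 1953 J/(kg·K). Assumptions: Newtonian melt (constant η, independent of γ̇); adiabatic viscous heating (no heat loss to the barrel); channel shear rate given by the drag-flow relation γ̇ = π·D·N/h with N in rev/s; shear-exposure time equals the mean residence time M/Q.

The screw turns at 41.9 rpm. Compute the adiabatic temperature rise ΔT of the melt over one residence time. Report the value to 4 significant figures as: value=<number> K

Q_s = Q / 3600 = 210.8 / 3600 = 0.0585556 kg/s
t_res = M / Q_s = 5.99 / 0.0585556 = 102.296 s
Geometry in metres: D = 66.2 mm → 0.0662 m, h = 6.84 mm → 0.00684 m; screw speed N = 41.9 rpm = 0.698333 rev/s
Shear rate: γ̇ = πDN/h = π·0.0662·0.698333/0.00684 = 21.2332 s⁻¹
ΔT = η·γ̇²·t_res / (ρ·cp) = 2101 · (21.2332)² · 102.296 / (1388 · 1953) = 35.7456 K

value=35.75 K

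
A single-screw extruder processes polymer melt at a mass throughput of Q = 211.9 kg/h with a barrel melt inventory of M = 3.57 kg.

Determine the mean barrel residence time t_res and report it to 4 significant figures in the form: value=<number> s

Throughput in SI: Q_s = 211.9 kg/h ÷ 3600 s/h = 0.0588611 kg/s
Mean residence time: t_res = M/Q_s = 3.57 kg / 0.0588611 kg/s = 60.6513 s

value=60.65 s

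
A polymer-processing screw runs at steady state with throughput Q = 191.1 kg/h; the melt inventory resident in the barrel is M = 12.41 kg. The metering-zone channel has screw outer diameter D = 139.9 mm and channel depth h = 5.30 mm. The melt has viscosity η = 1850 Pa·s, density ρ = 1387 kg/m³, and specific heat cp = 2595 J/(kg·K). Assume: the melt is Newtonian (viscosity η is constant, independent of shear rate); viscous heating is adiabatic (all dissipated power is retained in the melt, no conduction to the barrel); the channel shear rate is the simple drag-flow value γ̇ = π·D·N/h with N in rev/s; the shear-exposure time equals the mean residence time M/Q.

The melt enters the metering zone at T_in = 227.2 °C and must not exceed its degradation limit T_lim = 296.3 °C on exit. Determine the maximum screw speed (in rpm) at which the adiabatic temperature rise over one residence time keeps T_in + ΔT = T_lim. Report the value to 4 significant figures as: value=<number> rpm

Q_s = Q / 3600 = 191.1 / 3600 = 0.0530833 kg/s
Mean residence time: t_res = M/Q_s = 12.41 kg / 0.0530833 kg/s = 233.783 s
Convert to metres: D = 0.1399 m, h = 0.0053 m
Allowable rise: ΔT_a = T_lim − T_in = 296.3 − 227.2 = 69.1 K
γ̇_max² = ΔT_a·ρ·cp / (η·t_res) = [69.1 × 1387 × 2595] / [1850 × 233.783] = 575.051 s⁻²
γ̇_max = √575.051 = 23.9802 s⁻¹
N_max = γ̇_max·h / (π·D) = 23.9802 · 0.0053 / (π · 0.1399) = 0.289176 rev/s = 17.3505 rpm

value=17.35 rpm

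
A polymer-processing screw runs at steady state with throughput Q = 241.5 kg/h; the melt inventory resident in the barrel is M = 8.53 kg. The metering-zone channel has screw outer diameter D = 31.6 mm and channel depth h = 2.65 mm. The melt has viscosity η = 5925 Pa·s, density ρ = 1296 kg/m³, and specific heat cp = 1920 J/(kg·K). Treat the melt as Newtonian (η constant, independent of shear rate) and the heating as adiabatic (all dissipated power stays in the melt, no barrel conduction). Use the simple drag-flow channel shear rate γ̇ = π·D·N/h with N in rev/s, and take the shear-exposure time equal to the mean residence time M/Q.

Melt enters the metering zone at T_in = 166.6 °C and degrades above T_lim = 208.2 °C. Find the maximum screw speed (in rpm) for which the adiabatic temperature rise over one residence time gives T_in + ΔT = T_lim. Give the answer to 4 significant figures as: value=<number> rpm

value=18.77 rpm

Convert throughput: Q = 241.5 kg/h = 241.5/3600 = 0.0670833 kg/s
Mean residence time: t_res = M/Q_s = 8.53 kg / 0.0670833 kg/s = 127.155 s
Convert to metres: D = 0.0316 m, h = 0.00265 m
Allowable rise: ΔT_a = T_lim − T_in = 208.2 − 166.6 = 41.6 K
Invert ΔT = ηγ̇²t_res/(ρcp) for γ̇: γ̇_max² = ΔT_a ρ cp / (η t_res) = 41.6·1296·1920 / (5925·127.155) = 137.397 s⁻²
γ̇_max = sqrt(137.397) = 11.7216 s⁻¹
N_max = γ̇_max h / (πD) = 11.7216·0.00265/(π·0.0316) = 0.312894 rev/s → ×60 = 18.7736 rpm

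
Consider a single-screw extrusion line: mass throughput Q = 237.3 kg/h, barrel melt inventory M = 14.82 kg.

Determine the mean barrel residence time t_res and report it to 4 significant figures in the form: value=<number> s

Throughput in SI: Q_s = 237.3 kg/h ÷ 3600 s/h = 0.0659167 kg/s
t_res = M / Q_s = 14.82 / 0.0659167 = 224.829 s

value=224.8 s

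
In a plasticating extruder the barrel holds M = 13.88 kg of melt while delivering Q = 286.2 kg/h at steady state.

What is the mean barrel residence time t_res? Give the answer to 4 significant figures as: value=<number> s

value=174.6 s

Convert throughput: Q = 286.2 kg/h = 286.2/3600 = 0.0795 kg/s
t_res = M / Q_s = 13.88 / 0.0795 = 174.591 s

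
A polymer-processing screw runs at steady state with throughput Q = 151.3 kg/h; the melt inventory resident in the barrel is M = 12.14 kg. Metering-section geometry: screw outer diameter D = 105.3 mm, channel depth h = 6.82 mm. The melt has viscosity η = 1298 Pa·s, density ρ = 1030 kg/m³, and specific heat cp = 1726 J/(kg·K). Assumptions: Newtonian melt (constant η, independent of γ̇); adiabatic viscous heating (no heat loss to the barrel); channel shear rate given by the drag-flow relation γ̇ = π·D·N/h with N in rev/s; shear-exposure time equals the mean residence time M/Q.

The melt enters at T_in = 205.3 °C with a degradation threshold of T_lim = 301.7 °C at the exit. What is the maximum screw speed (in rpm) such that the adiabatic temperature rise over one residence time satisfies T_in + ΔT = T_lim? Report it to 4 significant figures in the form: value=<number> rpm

Throughput in SI: Q_s = 151.3 kg/h ÷ 3600 s/h = 0.0420278 kg/s
t_res = M / Q_s = 12.14 / 0.0420278 = 288.857 s
Convert to metres: D = 0.1053 m, h = 0.00682 m
ΔT_a = T_lim − T_in = 301.7 °C − 205.3 °C = 96.4 K
γ̇_max² = ΔT_a·ρ·cp / (η·t_res) = [96.4 × 1030 × 1726] / [1298 × 288.857] = 457.086 s⁻²
γ̇_max = sqrt(457.086) = 21.3796 s⁻¹
N_max = γ̇_max h / (πD) = 21.3796·0.00682/(π·0.1053) = 0.440763 rev/s → ×60 = 26.4458 rpm

value=26.45 rpm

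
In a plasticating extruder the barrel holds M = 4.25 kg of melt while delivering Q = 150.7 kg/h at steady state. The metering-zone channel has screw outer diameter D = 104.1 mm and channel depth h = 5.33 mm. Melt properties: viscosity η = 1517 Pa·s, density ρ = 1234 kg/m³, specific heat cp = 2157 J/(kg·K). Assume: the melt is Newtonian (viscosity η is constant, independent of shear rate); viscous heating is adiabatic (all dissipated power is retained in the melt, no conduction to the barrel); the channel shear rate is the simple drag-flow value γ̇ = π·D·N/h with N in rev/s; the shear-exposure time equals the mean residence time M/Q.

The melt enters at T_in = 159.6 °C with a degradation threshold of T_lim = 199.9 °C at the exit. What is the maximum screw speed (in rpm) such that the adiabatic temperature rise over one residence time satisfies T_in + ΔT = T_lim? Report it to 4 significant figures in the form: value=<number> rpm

value=25.81 rpm

Q_s = Q / 3600 = 150.7 / 3600 = 0.0418611 kg/s
Mean residence time: t_res = M/Q_s = 4.25 kg / 0.0418611 kg/s = 101.526 s
Convert to metres: D = 0.1041 m, h = 0.00533 m
Allowable rise: ΔT_a = T_lim − T_in = 199.9 − 159.6 = 40.3 K
γ̇_max² = ΔT_a·ρ·cp/(η·t_res) = 40.3·1234·2157/(1517·101.526) = 696.477 s⁻²
γ̇_max = sqrt(696.477) = 26.3908 s⁻¹
N_max = γ̇_max h / (πD) = 26.3908·0.00533/(π·0.1041) = 0.43011 rev/s → ×60 = 25.8066 rpm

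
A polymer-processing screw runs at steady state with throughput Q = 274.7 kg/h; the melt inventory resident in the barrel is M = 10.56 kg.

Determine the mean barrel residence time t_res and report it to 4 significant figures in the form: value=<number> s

Convert throughput: Q = 274.7 kg/h = 274.7/3600 = 0.0763056 kg/s
Mean residence time: t_res = M/Q_s = 10.56 kg / 0.0763056 kg/s = 138.391 s

value=138.4 s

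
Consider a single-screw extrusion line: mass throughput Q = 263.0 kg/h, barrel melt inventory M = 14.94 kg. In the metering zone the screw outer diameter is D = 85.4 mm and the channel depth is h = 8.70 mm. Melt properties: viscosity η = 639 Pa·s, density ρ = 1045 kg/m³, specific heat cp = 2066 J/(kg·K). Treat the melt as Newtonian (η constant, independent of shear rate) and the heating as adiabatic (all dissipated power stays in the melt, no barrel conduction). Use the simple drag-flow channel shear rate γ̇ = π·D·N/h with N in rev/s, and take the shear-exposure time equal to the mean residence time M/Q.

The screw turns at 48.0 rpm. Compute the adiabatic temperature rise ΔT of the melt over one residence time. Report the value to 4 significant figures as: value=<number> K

value=36.84 K

Q_s = Q / 3600 = 263.0 / 3600 = 0.0730556 kg/s
t_res = M / Q_s = 14.94 / 0.0730556 = 204.502 s
Geometry in metres: D = 85.4 mm → 0.0854 m, h = 8.70 mm → 0.0087 m; screw speed N = 48.0 rpm = 0.8 rev/s
γ̇ = π D N / h = (π)(0.0854)(0.8) / 0.0087 = 24.6705 s⁻¹
Adiabatic rise: ΔT = η γ̇² t_res / (ρ cp) = 639·(24.6705)²·204.502 / (1045·2066) = 36.8391 K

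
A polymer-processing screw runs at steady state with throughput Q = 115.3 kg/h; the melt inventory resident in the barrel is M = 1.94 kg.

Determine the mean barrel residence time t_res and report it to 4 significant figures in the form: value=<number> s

value=60.57 s

Convert throughput: Q = 115.3 kg/h = 115.3/3600 = 0.0320278 kg/s
t_res = M / Q_s = 1.94 / 0.0320278 = 60.5724 s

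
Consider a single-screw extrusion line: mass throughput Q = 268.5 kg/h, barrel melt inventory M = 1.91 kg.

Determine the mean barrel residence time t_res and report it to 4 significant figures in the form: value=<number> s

value=25.61 s

Convert throughput: Q = 268.5 kg/h = 268.5/3600 = 0.0745833 kg/s
t_res = M / Q_s = 1.91 / 0.0745833 = 25.6089 s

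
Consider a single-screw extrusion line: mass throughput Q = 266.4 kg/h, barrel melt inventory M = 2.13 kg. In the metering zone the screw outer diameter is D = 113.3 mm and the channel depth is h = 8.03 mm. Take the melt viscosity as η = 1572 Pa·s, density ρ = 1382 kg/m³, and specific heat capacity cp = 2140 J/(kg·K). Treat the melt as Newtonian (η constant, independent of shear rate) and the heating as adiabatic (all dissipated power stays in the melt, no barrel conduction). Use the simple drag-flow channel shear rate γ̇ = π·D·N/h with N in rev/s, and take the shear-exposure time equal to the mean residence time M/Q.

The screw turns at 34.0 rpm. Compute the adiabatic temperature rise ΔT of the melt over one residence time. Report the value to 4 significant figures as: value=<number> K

Q_s = Q / 3600 = 266.4 / 3600 = 0.074 kg/s
t_res = M / Q_s = 2.13 ÷ 0.074 = 28.7838 s
D = 113.3 mm = 0.1133 m;  h = 8.03 mm = 0.00803 m;  N = 34.0 rpm / 60 = 0.566667 rev/s
γ̇ = π·D·N / h = π · 0.1133 · 0.566667 / 0.00803 = 25.1184 s⁻¹
ΔT = η·γ̇²·t_res / (ρ·cp) = 1572 · (25.1184)² · 28.7838 / (1382 · 2140) = 9.653 K

value=9.653 K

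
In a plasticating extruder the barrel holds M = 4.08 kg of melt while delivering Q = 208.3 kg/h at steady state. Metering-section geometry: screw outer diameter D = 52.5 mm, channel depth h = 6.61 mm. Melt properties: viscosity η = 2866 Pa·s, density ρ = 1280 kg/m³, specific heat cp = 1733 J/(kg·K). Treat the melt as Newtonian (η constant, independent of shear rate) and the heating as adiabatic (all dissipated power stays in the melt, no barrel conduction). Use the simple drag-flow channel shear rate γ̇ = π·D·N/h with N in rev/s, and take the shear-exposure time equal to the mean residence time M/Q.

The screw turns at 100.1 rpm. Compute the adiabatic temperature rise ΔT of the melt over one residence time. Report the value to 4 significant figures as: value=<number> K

value=157.9 K

Q_s = Q / 3600 = 208.3 / 3600 = 0.0578611 kg/s
t_res = M / Q_s = 4.08 ÷ 0.0578611 = 70.5137 s
D = 52.5 mm = 0.0525 m;  h = 6.61 mm = 0.00661 m;  N = 100.1 rpm / 60 = 1.66833 rev/s
Shear rate: γ̇ = πDN/h = π·0.0525·1.66833/0.00661 = 41.6285 s⁻¹
ΔT = η·γ̇²·t_res/(ρ·cp) = [2866 × 41.6285² × 70.5137] / [1280 × 1733] = 157.878 K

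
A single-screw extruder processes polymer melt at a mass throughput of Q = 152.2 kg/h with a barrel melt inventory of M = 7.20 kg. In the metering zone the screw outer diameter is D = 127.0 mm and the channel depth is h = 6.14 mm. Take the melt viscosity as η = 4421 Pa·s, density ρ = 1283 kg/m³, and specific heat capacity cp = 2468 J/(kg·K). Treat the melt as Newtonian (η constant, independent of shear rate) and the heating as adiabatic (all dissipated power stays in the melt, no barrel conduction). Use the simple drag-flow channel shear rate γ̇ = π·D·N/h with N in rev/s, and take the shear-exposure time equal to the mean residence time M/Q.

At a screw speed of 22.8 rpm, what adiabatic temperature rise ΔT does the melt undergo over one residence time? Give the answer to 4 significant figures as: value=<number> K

Convert throughput: Q = 152.2 kg/h = 152.2/3600 = 0.0422778 kg/s
t_res = M / Q_s = 7.20 / 0.0422778 = 170.302 s
D = 127.0 mm = 0.127 m;  h = 6.14 mm = 0.00614 m;  N = 22.8 rpm / 60 = 0.38 rev/s
γ̇ = π·D·N / h = π · 0.127 · 0.38 / 0.00614 = 24.6927 s⁻¹
ΔT = η·γ̇²·t_res/(ρ·cp) = [4421 × 24.6927² × 170.302] / [1283 × 2468] = 144.98 K

value=145.0 K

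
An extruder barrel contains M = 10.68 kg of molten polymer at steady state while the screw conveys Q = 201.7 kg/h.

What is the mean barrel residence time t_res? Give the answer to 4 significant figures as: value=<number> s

value=190.6 s

Q_s = Q / 3600 = 201.7 / 3600 = 0.0560278 kg/s
Mean residence time: t_res = M/Q_s = 10.68 kg / 0.0560278 kg/s = 190.62 s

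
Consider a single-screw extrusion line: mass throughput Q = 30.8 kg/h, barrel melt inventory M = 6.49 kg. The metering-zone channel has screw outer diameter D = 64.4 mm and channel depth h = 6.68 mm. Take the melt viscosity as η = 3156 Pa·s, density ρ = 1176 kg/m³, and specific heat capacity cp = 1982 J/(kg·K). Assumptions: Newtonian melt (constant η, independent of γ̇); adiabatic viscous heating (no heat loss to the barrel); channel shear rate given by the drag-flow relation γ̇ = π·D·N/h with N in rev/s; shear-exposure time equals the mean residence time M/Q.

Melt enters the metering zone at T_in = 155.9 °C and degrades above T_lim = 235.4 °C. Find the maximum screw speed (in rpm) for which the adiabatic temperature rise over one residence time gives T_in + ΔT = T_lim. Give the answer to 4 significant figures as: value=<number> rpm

Throughput in SI: Q_s = 30.8 kg/h ÷ 3600 s/h = 0.00855556 kg/s
t_res = M / Q_s = 6.49 ÷ 0.00855556 = 758.571 s
D = 64.4 mm = 0.0644 m;  h = 6.68 mm = 0.00668 m
ΔT_a = T_lim − T_in = 235.4 − 155.9 = 79.5 K
γ̇_max² = ΔT_a·ρ·cp / (η·t_res) = [79.5 × 1176 × 1982] / [3156 × 758.571] = 77.4007 s⁻²
Take the square root: γ̇_max = √(77.4007) = 8.79776 s⁻¹
N_max = γ̇_max h / (πD) = 8.79776·0.00668/(π·0.0644) = 0.290478 rev/s → ×60 = 17.4287 rpm

value=17.43 rpm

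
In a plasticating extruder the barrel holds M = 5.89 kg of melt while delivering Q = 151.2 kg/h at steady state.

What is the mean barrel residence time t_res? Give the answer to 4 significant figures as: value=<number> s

value=140.2 s

Throughput in SI: Q_s = 151.2 kg/h ÷ 3600 s/h = 0.042 kg/s
t_res = M / Q_s = 5.89 ÷ 0.042 = 140.238 s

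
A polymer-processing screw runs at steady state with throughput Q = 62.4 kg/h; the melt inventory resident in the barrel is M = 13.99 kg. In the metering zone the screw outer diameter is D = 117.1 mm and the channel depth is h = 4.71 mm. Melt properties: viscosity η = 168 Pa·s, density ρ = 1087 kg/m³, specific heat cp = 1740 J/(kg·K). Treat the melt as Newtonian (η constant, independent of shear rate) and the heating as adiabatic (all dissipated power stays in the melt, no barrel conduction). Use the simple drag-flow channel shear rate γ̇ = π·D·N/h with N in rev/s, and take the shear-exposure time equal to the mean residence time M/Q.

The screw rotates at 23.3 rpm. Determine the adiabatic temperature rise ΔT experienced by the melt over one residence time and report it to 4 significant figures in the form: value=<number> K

Q_s = Q / 3600 = 62.4 / 3600 = 0.0173333 kg/s
t_res = M / Q_s = 13.99 / 0.0173333 = 807.115 s
D = 117.1 mm = 0.1171 m;  h = 4.71 mm = 0.00471 m;  N = 23.3 rpm / 60 = 0.388333 rev/s
γ̇ = π D N / h = (π)(0.1171)(0.388333) / 0.00471 = 30.3313 s⁻¹
ΔT = η·γ̇²·t_res/(ρ·cp) = [168 × 30.3313² × 807.115] / [1087 × 1740] = 65.9549 K

value=65.95 K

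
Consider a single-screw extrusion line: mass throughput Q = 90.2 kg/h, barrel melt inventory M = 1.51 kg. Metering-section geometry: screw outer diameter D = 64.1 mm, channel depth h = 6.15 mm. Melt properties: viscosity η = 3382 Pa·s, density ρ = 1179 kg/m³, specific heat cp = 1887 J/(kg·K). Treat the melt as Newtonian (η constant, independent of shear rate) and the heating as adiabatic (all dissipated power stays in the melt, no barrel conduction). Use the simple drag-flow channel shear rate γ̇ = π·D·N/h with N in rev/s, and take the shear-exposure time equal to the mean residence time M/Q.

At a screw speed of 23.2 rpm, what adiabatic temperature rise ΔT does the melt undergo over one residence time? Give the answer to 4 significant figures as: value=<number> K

value=14.69 K

Q_s = Q / 3600 = 90.2 / 3600 = 0.0250556 kg/s
Mean residence time: t_res = M/Q_s = 1.51 kg / 0.0250556 kg/s = 60.2661 s
Geometry in metres: D = 64.1 mm → 0.0641 m, h = 6.15 mm → 0.00615 m; screw speed N = 23.2 rpm = 0.386667 rev/s
Shear rate: γ̇ = πDN/h = π·0.0641·0.386667/0.00615 = 12.661 s⁻¹
ΔT = η·γ̇²·t_res/(ρ·cp) = [3382 × 12.661² × 60.2661] / [1179 × 1887] = 14.6859 K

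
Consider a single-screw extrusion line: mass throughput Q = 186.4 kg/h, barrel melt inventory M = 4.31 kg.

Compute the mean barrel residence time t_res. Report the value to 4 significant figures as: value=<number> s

value=83.24 s

Throughput in SI: Q_s = 186.4 kg/h ÷ 3600 s/h = 0.0517778 kg/s
t_res = M / Q_s = 4.31 / 0.0517778 = 83.2403 s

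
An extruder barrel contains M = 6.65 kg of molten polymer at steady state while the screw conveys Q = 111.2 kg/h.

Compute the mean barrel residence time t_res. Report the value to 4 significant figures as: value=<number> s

value=215.3 s

Q_s = Q / 3600 = 111.2 / 3600 = 0.0308889 kg/s
t_res = M / Q_s = 6.65 ÷ 0.0308889 = 215.288 s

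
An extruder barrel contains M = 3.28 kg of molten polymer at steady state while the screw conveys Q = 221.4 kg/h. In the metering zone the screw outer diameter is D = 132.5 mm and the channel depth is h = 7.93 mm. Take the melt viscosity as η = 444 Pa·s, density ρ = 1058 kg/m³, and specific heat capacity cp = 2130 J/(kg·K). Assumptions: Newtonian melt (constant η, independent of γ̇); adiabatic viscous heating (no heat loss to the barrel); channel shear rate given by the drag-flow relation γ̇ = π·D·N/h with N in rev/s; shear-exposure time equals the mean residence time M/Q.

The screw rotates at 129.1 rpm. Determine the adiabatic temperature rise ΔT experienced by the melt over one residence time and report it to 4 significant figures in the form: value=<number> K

Convert throughput: Q = 221.4 kg/h = 221.4/3600 = 0.0615 kg/s
t_res = M / Q_s = 3.28 ÷ 0.0615 = 53.3333 s
D = 132.5 mm = 0.1325 m;  h = 7.93 mm = 0.00793 m;  N = 129.1 rpm / 60 = 2.15167 rev/s
γ̇ = π D N / h = (π)(0.1325)(2.15167) / 0.00793 = 112.945 s⁻¹
Adiabatic rise: ΔT = η γ̇² t_res / (ρ cp) = 444·(112.945)²·53.3333 / (1058·2130) = 134.045 K

value=134.0 K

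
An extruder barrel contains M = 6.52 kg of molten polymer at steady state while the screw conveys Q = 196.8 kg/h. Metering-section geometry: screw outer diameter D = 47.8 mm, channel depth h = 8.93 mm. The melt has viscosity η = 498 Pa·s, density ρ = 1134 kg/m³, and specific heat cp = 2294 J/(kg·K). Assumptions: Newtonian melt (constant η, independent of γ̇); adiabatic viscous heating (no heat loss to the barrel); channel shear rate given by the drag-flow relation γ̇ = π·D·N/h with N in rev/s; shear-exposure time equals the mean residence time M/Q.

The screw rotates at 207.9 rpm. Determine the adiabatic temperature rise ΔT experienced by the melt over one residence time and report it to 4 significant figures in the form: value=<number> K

Convert throughput: Q = 196.8 kg/h = 196.8/3600 = 0.0546667 kg/s
Mean residence time: t_res = M/Q_s = 6.52 kg / 0.0546667 kg/s = 119.268 s
Geometry in metres: D = 47.8 mm → 0.0478 m, h = 8.93 mm → 0.00893 m; screw speed N = 207.9 rpm = 3.465 rev/s
γ̇ = π D N / h = (π)(0.0478)(3.465) / 0.00893 = 58.2679 s⁻¹
Adiabatic rise: ΔT = η γ̇² t_res / (ρ cp) = 498·(58.2679)²·119.268 / (1134·2294) = 77.5188 K

value=77.52 K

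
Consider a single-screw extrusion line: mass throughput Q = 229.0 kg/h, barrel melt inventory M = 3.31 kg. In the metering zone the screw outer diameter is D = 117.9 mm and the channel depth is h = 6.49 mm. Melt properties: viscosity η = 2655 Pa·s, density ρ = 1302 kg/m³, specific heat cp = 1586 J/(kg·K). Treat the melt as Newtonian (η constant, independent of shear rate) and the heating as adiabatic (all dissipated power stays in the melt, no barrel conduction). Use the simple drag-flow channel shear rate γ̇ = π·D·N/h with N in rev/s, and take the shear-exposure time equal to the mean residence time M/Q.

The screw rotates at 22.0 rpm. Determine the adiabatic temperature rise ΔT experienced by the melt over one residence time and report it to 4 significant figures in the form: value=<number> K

value=29.30 K

Throughput in SI: Q_s = 229.0 kg/h ÷ 3600 s/h = 0.0636111 kg/s
t_res = M / Q_s = 3.31 ÷ 0.0636111 = 52.0349 s
D = 117.9 mm = 0.1179 m;  h = 6.49 mm = 0.00649 m;  N = 22.0 rpm / 60 = 0.366667 rev/s
Shear rate: γ̇ = πDN/h = π·0.1179·0.366667/0.00649 = 20.9262 s⁻¹
ΔT = η·γ̇²·t_res / (ρ·cp) = 2655 · (20.9262)² · 52.0349 / (1302 · 1586) = 29.2972 K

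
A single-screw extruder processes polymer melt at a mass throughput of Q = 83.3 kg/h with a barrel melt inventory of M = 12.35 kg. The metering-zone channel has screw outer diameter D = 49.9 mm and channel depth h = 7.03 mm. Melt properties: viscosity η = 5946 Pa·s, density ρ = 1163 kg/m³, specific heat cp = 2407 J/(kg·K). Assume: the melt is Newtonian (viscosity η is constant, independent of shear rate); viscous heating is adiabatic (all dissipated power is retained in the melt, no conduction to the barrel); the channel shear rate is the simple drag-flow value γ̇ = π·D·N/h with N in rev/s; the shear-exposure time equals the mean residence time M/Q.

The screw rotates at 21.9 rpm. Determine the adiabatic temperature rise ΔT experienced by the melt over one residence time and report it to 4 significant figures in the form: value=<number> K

Q_s = Q / 3600 = 83.3 / 3600 = 0.0231389 kg/s
t_res = M / Q_s = 12.35 ÷ 0.0231389 = 533.733 s
Convert to SI: D = 0.0499 m, h = 0.00703 m, N = 21.9/60 = 0.365 rev/s
γ̇ = π D N / h = (π)(0.0499)(0.365) / 0.00703 = 8.13932 s⁻¹
Adiabatic rise: ΔT = η γ̇² t_res / (ρ cp) = 5946·(8.13932)²·533.733 / (1163·2407) = 75.1051 K

value=75.11 K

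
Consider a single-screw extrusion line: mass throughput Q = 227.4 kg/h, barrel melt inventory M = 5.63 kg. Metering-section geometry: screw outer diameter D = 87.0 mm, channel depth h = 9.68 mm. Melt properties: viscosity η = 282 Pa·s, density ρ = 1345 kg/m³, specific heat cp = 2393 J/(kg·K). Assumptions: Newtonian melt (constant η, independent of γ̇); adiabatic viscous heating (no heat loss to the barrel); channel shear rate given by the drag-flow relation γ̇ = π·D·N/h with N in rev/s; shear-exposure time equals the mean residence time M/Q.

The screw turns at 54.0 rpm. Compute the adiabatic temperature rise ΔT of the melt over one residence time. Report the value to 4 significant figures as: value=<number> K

Convert throughput: Q = 227.4 kg/h = 227.4/3600 = 0.0631667 kg/s
t_res = M / Q_s = 5.63 ÷ 0.0631667 = 89.1293 s
Geometry in metres: D = 87.0 mm → 0.087 m, h = 9.68 mm → 0.00968 m; screw speed N = 54.0 rpm = 0.9 rev/s
Shear rate: γ̇ = πDN/h = π·0.087·0.9/0.00968 = 25.4118 s⁻¹
ΔT = η·γ̇²·t_res / (ρ·cp) = 282 · (25.4118)² · 89.1293 / (1345 · 2393) = 5.04286 K

value=5.043 K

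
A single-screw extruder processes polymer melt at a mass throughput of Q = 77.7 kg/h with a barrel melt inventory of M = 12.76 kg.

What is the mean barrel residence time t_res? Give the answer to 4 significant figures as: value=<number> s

value=591.2 s

Convert throughput: Q = 77.7 kg/h = 77.7/3600 = 0.0215833 kg/s
t_res = M / Q_s = 12.76 / 0.0215833 = 591.197 s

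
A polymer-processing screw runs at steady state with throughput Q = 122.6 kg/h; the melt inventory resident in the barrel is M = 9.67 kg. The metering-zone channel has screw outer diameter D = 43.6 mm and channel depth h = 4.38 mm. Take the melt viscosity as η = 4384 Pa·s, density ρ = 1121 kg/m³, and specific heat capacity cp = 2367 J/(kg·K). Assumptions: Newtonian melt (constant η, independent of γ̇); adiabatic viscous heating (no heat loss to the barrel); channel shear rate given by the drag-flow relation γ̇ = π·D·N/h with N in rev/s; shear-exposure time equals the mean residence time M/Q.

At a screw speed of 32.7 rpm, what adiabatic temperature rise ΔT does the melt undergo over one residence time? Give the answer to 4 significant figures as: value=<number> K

value=136.3 K

Convert throughput: Q = 122.6 kg/h = 122.6/3600 = 0.0340556 kg/s
Mean residence time: t_res = M/Q_s = 9.67 kg / 0.0340556 kg/s = 283.948 s
Geometry in metres: D = 43.6 mm → 0.0436 m, h = 4.38 mm → 0.00438 m; screw speed N = 32.7 rpm = 0.545 rev/s
γ̇ = π·D·N / h = π · 0.0436 · 0.545 / 0.00438 = 17.0435 s⁻¹
ΔT = η·γ̇²·t_res/(ρ·cp) = [4384 × 17.0435² × 283.948] / [1121 × 2367] = 136.277 K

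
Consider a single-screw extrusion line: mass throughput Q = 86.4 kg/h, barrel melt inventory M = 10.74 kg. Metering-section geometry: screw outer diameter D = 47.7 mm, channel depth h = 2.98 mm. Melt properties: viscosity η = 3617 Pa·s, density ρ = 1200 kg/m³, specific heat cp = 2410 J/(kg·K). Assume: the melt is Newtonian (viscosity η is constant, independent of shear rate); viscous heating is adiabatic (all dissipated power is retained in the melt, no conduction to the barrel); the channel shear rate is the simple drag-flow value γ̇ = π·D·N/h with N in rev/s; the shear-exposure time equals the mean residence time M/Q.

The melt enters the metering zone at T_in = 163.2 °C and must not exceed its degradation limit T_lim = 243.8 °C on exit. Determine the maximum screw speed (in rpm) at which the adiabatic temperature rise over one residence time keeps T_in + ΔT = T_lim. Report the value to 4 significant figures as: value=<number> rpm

Convert throughput: Q = 86.4 kg/h = 86.4/3600 = 0.024 kg/s
t_res = M / Q_s = 10.74 / 0.024 = 447.5 s
D = 47.7 mm = 0.0477 m;  h = 2.98 mm = 0.00298 m
Allowable rise: ΔT_a = T_lim − T_in = 243.8 − 163.2 = 80.6 K
Invert ΔT = ηγ̇²t_res/(ρcp) for γ̇: γ̇_max² = ΔT_a ρ cp / (η t_res) = 80.6·1200·2410 / (3617·447.5) = 144.01 s⁻²
γ̇_max = sqrt(144.01) = 12.0004 s⁻¹
Solve γ̇ = πDN/h for N: N_max = γ̇_max·h/(π·D) = 12.0004 × 0.00298 / (π × 0.0477) = 0.23864 rev/s = 14.3184 rpm

value=14.32 rpm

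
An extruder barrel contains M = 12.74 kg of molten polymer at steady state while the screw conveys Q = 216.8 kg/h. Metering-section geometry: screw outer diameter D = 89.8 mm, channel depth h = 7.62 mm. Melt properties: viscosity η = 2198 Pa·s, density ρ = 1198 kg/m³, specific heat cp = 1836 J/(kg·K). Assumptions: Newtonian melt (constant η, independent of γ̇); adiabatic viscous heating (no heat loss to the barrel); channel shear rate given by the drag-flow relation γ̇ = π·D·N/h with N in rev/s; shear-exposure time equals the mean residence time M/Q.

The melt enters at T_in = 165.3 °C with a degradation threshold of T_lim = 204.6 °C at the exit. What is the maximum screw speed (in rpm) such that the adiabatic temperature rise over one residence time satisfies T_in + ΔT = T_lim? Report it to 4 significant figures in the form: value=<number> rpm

Throughput in SI: Q_s = 216.8 kg/h ÷ 3600 s/h = 0.0602222 kg/s
Mean residence time: t_res = M/Q_s = 12.74 kg / 0.0602222 kg/s = 211.55 s
D = 89.8 mm = 0.0898 m;  h = 7.62 mm = 0.00762 m
ΔT_a = T_lim − T_in = 204.6 − 165.3 = 39.3 K
Invert ΔT = ηγ̇²t_res/(ρcp) for γ̇: γ̇_max² = ΔT_a ρ cp / (η t_res) = 39.3·1198·1836 / (2198·211.55) = 185.901 s⁻²
γ̇_max = √185.901 = 13.6346 s⁻¹
Solve γ̇ = πDN/h for N: N_max = γ̇_max·h/(π·D) = 13.6346 × 0.00762 / (π × 0.0898) = 0.368273 rev/s = 22.0964 rpm

value=22.10 rpm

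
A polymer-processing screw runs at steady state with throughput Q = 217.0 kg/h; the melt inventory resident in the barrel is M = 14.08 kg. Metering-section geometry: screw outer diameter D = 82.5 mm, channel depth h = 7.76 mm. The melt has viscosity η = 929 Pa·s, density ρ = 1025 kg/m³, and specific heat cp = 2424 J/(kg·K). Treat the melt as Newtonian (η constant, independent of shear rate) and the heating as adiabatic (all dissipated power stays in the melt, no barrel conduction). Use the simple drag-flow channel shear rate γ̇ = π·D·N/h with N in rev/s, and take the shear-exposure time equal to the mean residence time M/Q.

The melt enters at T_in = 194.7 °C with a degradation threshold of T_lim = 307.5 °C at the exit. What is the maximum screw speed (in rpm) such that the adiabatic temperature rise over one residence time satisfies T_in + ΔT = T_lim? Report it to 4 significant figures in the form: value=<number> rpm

value=64.56 rpm

Q_s = Q / 3600 = 217.0 / 3600 = 0.0602778 kg/s
t_res = M / Q_s = 14.08 ÷ 0.0602778 = 233.585 s
Geometry in SI: D = 82.5 mm → 0.0825 m, h = 7.76 mm → 0.00776 m
ΔT_a = T_lim − T_in = 307.5 °C − 194.7 °C = 112.8 K
γ̇_max² = ΔT_a·ρ·cp / (η·t_res) = [112.8 × 1025 × 2424] / [929 × 233.585] = 1291.53 s⁻²
γ̇_max = √1291.53 = 35.9379 s⁻¹
N_max = γ̇_max h / (πD) = 35.9379·0.00776/(π·0.0825) = 1.07599 rev/s → ×60 = 64.5597 rpm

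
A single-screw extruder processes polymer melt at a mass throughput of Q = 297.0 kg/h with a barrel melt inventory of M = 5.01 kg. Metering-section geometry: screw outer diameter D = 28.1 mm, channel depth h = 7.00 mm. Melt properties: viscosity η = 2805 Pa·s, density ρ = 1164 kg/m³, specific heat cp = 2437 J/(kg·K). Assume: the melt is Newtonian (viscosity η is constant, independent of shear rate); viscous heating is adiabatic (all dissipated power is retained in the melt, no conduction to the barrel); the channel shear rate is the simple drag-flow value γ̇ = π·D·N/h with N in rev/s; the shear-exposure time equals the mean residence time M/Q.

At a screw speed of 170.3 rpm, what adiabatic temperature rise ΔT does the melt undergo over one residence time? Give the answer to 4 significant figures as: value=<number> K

value=76.94 K

Q_s = Q / 3600 = 297.0 / 3600 = 0.0825 kg/s
Mean residence time: t_res = M/Q_s = 5.01 kg / 0.0825 kg/s = 60.7273 s
Geometry in metres: D = 28.1 mm → 0.0281 m, h = 7.00 mm → 0.007 m; screw speed N = 170.3 rpm = 2.83833 rev/s
γ̇ = π·D·N / h = π · 0.0281 · 2.83833 / 0.007 = 35.7949 s⁻¹
ΔT = η·γ̇²·t_res/(ρ·cp) = [2805 × 35.7949² × 60.7273] / [1164 × 2437] = 76.9398 K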